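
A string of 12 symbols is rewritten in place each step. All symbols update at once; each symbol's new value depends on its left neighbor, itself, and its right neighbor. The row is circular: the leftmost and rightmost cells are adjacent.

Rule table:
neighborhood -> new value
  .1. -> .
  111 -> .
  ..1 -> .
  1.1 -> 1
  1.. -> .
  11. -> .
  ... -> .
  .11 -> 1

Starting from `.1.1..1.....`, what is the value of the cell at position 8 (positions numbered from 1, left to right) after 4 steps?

..1.........
............
............  (fixed point — unchanged through step 4)
position 8 holds .

.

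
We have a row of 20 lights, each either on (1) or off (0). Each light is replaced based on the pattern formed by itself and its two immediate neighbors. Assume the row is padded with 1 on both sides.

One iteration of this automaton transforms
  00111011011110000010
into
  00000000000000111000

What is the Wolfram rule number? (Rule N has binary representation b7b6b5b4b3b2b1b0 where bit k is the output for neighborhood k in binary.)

1

position 3: 111 → 0  (bit 7 = 0)
position 4: 110 → 0  (bit 6 = 0)
position 5: 101 → 0  (bit 5 = 0)
position 0: 100 → 0  (bit 4 = 0)
position 2: 011 → 0  (bit 3 = 0)
position 18: 010 → 0  (bit 2 = 0)
position 1: 001 → 0  (bit 1 = 0)
position 14: 000 → 1  (bit 0 = 1)
bits b7..b0 = 00000001 = 1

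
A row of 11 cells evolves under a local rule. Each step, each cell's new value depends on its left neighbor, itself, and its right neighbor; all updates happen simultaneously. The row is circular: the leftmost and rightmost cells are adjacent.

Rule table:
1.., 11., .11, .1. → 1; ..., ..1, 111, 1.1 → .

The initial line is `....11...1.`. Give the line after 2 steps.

1...1.11.11

step 1: ....111..11
step 2: 1...1.11.11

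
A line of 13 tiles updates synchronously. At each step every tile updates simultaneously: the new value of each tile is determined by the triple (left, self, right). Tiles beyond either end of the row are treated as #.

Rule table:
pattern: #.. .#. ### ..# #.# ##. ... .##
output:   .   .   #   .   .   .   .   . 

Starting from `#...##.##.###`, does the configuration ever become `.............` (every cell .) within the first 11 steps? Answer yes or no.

...........##
............#
.............
all cells are . at step 3

yes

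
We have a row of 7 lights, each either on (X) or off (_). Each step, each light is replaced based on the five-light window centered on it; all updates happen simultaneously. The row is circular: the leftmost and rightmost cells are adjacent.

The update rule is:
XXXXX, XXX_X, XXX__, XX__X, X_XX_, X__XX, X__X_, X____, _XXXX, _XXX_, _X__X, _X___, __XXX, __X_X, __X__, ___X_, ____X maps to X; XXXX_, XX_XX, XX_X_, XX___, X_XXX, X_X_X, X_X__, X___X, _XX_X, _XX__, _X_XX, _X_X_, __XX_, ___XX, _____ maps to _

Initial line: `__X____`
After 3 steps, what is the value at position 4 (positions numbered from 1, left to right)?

_

XXXXX__
XXX_XXX
X_X__XX
position 4 holds _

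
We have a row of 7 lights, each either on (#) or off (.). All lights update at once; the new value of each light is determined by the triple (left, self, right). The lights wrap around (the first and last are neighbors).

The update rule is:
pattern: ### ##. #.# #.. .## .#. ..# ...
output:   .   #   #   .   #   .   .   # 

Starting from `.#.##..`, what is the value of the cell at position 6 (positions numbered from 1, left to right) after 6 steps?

.

..###.#
..#.##.
#..###.
...#.##
.#..###
#...#.#
position 6 holds .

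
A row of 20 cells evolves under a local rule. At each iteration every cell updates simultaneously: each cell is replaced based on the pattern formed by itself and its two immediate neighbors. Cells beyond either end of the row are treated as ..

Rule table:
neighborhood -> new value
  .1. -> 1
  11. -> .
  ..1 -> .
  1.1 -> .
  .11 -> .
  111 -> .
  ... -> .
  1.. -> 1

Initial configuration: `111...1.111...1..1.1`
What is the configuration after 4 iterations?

...1..1....1..11.1.1
...11.11...11....1.1
........1....1...1.1
........11...11..1.1

........11...11..1.1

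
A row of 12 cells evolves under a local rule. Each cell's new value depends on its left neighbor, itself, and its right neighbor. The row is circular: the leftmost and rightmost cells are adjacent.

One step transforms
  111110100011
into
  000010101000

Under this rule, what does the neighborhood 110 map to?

At position 4 the neighborhood is 110; the next row has 1 there.

1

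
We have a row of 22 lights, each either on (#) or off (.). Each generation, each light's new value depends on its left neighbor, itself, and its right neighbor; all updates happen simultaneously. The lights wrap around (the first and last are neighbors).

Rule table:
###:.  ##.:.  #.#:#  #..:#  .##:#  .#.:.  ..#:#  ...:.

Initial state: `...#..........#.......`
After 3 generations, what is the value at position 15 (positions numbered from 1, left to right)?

..#.#........#.#......
.#.#.#......#.#.#.....
#.#.#.#....#.#.#.#....
position 15 holds .

.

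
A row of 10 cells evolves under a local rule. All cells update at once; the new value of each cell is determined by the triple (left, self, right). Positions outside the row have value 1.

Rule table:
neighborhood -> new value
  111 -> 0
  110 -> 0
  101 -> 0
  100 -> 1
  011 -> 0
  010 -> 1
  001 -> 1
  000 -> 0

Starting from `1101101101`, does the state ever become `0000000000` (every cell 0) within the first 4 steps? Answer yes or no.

0000000000
all cells are 0 at step 1

yes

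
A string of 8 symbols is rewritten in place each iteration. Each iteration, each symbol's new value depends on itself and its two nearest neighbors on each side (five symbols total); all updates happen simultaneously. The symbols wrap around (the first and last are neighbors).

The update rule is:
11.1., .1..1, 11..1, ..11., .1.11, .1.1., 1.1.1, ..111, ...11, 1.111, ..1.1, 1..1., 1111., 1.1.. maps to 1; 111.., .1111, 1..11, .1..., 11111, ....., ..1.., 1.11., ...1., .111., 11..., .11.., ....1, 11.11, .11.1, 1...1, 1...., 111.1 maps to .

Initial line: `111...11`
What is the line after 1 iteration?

.1...11.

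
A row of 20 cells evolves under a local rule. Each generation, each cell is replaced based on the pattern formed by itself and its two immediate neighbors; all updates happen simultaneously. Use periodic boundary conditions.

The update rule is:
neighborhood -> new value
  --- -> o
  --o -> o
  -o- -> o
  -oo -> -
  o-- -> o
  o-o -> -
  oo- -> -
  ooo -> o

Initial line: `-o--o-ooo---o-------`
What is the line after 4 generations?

oo-oooo-----oooooooo

ooooo--o-ooooooooooo
oooo-ooo--oooooooooo
ooo---o-oo-ooooooooo
oo-oooo-----oooooooo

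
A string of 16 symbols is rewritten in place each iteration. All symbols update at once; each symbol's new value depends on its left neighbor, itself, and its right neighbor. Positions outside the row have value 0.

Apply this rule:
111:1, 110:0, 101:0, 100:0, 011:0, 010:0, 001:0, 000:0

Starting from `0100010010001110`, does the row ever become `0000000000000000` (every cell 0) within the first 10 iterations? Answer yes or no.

iteration 1: 0000000000000100
iteration 2: 0000000000000000
all cells are 0 at iteration 2

yes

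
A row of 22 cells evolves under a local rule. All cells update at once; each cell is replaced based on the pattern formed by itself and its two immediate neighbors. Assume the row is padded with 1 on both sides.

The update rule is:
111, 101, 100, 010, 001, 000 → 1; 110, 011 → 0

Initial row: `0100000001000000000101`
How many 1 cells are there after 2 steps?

1111111111111111111110
1111111111111111111101
count of 1: 21

21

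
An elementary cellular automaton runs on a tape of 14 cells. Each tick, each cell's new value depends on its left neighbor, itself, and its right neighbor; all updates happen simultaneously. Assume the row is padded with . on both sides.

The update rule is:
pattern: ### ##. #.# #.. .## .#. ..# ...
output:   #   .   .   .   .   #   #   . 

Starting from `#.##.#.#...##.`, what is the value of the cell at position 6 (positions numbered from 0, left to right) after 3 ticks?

.

#....#.#..#...
#...##.#.##...
#..#...#......
position 6 holds .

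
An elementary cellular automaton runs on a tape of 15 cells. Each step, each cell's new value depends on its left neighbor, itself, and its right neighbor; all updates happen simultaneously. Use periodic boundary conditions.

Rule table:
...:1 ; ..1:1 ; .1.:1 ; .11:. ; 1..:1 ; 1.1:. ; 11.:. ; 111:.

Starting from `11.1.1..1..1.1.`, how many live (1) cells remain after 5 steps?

...1.1111111.1.
1111.........11
....111111111..
1111.........11  (repeats step 2; period 2)
step 5: ....111111111..
count of 1: 9

9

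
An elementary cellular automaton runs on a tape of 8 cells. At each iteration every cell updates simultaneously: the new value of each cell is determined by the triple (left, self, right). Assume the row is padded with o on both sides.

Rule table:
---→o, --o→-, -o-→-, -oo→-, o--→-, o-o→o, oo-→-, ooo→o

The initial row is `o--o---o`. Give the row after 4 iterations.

-----o--
-ooo----
o-o--oo-
-o-----o

-o-----o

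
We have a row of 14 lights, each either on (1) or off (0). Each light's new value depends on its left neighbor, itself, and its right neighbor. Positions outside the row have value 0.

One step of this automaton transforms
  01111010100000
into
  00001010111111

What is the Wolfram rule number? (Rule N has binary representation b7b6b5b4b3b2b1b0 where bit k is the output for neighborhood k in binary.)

85

position 2: 111 → 0  (bit 7 = 0)
position 4: 110 → 1  (bit 6 = 1)
position 5: 101 → 0  (bit 5 = 0)
position 9: 100 → 1  (bit 4 = 1)
position 1: 011 → 0  (bit 3 = 0)
position 6: 010 → 1  (bit 2 = 1)
position 0: 001 → 0  (bit 1 = 0)
position 10: 000 → 1  (bit 0 = 1)
bits b7..b0 = 01010101 = 85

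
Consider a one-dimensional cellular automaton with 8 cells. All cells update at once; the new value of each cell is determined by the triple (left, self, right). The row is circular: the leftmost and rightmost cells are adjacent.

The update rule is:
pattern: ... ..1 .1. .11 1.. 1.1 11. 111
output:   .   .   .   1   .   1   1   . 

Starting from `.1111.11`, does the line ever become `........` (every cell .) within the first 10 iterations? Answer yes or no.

yes

11..1111
.1..1...
........
all cells are . at iteration 3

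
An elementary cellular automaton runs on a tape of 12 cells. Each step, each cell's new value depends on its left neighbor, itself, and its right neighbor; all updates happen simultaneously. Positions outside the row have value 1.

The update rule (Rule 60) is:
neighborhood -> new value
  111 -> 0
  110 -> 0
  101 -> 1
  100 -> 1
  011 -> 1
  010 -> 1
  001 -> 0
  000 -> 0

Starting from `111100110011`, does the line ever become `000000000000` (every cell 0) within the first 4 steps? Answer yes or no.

no

step 1: 000010101010
step 2: 100011111111
step 3: 010010000000
step 4: 111011000000
step 4 is 111011000000, still not uniform 0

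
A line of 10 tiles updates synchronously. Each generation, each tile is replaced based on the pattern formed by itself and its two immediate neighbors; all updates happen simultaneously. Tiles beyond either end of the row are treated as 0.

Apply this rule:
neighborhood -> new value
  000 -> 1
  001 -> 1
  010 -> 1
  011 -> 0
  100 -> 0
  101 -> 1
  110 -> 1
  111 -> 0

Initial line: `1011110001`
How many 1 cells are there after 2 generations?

6

1100010111
0101111001
count of 1: 6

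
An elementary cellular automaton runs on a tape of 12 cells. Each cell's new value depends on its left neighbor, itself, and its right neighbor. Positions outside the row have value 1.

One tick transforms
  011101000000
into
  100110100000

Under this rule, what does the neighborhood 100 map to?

At position 6 the neighborhood is 100; the next row has 1 there.

1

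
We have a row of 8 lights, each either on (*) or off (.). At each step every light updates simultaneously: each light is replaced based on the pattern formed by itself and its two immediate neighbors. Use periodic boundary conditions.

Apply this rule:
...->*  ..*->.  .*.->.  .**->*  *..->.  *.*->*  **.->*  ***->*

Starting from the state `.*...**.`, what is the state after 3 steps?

**..****

...*.**.
**..***.
**..****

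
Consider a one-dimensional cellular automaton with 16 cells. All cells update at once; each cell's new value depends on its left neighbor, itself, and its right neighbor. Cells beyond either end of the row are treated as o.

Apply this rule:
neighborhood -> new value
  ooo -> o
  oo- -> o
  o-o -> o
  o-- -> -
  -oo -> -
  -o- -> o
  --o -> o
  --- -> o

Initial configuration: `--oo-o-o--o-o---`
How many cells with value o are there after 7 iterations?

14

-o-ooooo-oooo-oo
ooo-ooooo-oooo-o
oooo-ooooo-oooo-
ooooo-ooooo-oooo
oooooo-ooooo-ooo
ooooooo-ooooo-oo
oooooooo-ooooo-o
count of o: 14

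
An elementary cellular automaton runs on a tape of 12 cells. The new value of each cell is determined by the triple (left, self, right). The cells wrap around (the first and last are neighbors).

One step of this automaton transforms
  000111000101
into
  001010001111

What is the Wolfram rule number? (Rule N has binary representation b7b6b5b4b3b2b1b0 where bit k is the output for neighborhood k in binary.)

166

position 4: 111 → 1  (bit 7 = 1)
position 5: 110 → 0  (bit 6 = 0)
position 10: 101 → 1  (bit 5 = 1)
position 0: 100 → 0  (bit 4 = 0)
position 3: 011 → 0  (bit 3 = 0)
position 9: 010 → 1  (bit 2 = 1)
position 2: 001 → 1  (bit 1 = 1)
position 1: 000 → 0  (bit 0 = 0)
bits b7..b0 = 10100110 = 166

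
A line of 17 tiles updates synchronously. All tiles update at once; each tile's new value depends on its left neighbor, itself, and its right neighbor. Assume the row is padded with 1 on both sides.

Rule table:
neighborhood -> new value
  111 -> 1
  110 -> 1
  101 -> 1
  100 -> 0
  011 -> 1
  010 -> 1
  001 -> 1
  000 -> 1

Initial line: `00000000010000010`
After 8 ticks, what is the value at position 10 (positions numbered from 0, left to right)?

tick 1: 01111111110111111
tick 2: 11111111111111111
tick 3: 11111111111111111  (fixed point — unchanged through tick 8)
position 10 holds 1

1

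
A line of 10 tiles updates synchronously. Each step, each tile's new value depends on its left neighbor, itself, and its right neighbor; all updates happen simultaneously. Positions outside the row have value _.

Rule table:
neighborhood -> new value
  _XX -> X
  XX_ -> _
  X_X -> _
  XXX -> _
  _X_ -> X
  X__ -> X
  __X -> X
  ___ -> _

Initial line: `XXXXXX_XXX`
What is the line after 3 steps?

X_X__XX__X

step 1: X______X__
step 2: XX____XXX_
step 3: X_X__XX__X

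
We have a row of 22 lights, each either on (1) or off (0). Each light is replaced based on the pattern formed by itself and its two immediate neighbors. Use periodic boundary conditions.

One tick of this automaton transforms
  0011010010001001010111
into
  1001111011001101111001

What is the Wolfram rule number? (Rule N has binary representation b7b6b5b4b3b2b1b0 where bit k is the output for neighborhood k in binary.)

116

position 20: 111 → 0  (bit 7 = 0)
position 3: 110 → 1  (bit 6 = 1)
position 4: 101 → 1  (bit 5 = 1)
position 0: 100 → 1  (bit 4 = 1)
position 2: 011 → 0  (bit 3 = 0)
position 5: 010 → 1  (bit 2 = 1)
position 1: 001 → 0  (bit 1 = 0)
position 10: 000 → 0  (bit 0 = 0)
bits b7..b0 = 01110100 = 116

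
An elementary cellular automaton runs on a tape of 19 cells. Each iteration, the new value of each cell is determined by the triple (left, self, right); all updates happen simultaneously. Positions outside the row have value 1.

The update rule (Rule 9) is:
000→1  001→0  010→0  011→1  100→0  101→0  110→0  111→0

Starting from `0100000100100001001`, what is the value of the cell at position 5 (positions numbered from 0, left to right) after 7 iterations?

0001110000001100001
0101000111101001101
0000010100000001001
0111000001111100001
0100011101000001101
0001010000011101001
0100000111010000001
position 5 holds 0

0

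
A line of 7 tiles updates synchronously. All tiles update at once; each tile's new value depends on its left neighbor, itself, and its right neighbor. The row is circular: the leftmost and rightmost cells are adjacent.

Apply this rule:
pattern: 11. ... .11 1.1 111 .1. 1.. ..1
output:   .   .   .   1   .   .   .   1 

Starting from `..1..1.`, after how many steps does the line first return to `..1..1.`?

7

step 1: .1..1..
step 2: 1..1...
step 3: ..1...1
step 4: .1...1.
step 5: 1...1..
step 6: ...1..1
step 7: ..1..1.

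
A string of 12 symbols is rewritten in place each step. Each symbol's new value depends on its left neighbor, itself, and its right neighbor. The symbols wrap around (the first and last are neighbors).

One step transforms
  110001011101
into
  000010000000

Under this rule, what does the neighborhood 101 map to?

At position 6 the neighborhood is 101; the next row has 0 there.

0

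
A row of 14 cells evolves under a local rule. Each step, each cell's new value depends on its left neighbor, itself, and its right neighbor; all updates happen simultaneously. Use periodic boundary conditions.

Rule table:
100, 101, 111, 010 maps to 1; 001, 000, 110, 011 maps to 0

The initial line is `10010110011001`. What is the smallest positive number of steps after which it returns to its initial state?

01011001000100
01100101100110
00010110010001
10011001011001
01000101100100
01100110010110
00010001011001
10011001100101
01000100010110
01100110011001
10010001000101
01011001100110
01100100010001
10010110011001

14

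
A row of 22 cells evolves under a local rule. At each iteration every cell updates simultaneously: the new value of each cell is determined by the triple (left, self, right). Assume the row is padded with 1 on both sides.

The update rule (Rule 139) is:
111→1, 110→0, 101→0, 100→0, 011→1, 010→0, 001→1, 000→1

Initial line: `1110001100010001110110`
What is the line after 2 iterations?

1001110011001111001001

1100111001100111100100
1001110011001111001001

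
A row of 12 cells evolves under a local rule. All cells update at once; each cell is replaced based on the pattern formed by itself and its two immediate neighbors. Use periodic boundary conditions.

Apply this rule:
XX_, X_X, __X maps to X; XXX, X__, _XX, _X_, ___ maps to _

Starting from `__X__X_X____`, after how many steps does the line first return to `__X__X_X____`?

12

step 1: _X__X_X_____
step 2: X__X_X______
step 3: __X_X______X
step 4: _X_X______X_
step 5: X_X______X__
step 6: _X______X__X
step 7: X______X__X_
step 8: ______X__X_X
step 9: _____X__X_X_
step 10: ____X__X_X__
step 11: ___X__X_X___
step 12: __X__X_X____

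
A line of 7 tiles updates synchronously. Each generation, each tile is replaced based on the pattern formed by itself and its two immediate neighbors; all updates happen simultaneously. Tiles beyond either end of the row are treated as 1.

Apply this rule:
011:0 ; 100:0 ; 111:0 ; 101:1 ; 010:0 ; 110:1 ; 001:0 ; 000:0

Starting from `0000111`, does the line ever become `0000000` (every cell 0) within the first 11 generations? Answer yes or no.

generation 1: 0000000
all cells are 0 at generation 1

yes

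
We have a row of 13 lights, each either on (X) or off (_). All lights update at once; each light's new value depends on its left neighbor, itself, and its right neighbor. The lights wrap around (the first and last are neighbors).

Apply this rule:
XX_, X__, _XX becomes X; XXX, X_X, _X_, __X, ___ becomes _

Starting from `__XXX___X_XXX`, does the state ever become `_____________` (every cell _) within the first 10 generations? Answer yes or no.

X_X_XX____X_X
X___XXX_____X
XX__X_XX____X
_XX___XXX___X
_XXX__X_XX___
_X_XX___XXX__
___XXX__X_XX_
___X_XX___XXX
X____XXX__X_X
XX___X_XX___X
generation 10 is XX___X_XX___X, still not uniform _

no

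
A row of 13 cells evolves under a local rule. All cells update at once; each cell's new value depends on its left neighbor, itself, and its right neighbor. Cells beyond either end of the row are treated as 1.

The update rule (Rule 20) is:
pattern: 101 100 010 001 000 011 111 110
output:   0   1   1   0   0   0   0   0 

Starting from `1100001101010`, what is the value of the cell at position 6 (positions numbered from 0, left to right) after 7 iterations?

0

0010000001010
1011000001010
0000100001010
1000110001010
0100001001010
0110001101010
0001000001010
position 6 holds 0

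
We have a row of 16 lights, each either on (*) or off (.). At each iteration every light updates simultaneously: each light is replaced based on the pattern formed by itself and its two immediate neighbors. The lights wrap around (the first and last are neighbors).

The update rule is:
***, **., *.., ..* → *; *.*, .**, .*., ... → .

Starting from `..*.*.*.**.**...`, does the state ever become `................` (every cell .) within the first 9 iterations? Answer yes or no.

no

iteration 1: .*.......*..**..
iteration 2: *.*.....*.**.**.
iteration 3: ...*...*...*..*.
iteration 4: ..*.*.*.*.*.**.*
iteration 5: **...........*..
iteration 6: .**.........*.**
iteration 7: ..**.......*...*
iteration 8: **.**.....*.*.*.
iteration 9: .*..**...*......
iteration 9 is .*..**...*......, still not uniform .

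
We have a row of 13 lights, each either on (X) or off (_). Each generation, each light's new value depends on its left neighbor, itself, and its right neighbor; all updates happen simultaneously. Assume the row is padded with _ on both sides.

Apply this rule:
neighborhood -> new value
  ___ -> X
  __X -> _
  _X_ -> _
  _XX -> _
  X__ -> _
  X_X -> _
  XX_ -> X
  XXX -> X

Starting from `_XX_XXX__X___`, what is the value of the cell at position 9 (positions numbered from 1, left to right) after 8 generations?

X

__X__XX____XX
X_____X_XX__X
__XXX____X___
X__XX_XX___XX
____X__X_X__X
XXX__________
_XX_XXXXXXXXX
__X__XXXXXXXX
position 9 holds X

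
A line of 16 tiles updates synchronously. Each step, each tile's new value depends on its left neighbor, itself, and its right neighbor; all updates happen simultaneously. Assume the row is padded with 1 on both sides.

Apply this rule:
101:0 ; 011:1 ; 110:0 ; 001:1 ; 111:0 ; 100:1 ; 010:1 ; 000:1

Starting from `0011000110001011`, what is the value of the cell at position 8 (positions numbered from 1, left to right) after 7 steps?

1

1110111101111010
0000100001000010
1111111111111110
0000000000000000
1111111111111111
0000000000000000  (repeats step 4; period 2)
step 7: 1111111111111111
position 8 holds 1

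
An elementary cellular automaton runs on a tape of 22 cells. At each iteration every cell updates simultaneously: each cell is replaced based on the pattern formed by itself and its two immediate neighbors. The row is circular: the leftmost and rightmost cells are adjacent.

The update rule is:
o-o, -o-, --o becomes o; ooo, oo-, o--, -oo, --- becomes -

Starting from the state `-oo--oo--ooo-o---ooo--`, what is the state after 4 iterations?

-oo--oo--o---oo----oo-

o---o---o---oo--o-----
o--oo--oo--o---oo----o
--o---o---oo--o-----o-
-oo--oo--o---oo----oo-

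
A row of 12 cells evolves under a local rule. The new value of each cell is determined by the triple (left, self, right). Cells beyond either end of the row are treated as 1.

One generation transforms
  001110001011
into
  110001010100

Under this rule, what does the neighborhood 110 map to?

0

At position 4 the neighborhood is 110; the next row has 0 there.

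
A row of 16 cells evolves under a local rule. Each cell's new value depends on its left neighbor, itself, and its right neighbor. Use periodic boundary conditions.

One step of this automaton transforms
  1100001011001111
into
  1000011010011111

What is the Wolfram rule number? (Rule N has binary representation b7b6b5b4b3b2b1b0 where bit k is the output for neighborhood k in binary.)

142

position 0: 111 → 1  (bit 7 = 1)
position 1: 110 → 0  (bit 6 = 0)
position 7: 101 → 0  (bit 5 = 0)
position 2: 100 → 0  (bit 4 = 0)
position 8: 011 → 1  (bit 3 = 1)
position 6: 010 → 1  (bit 2 = 1)
position 5: 001 → 1  (bit 1 = 1)
position 3: 000 → 0  (bit 0 = 0)
bits b7..b0 = 10001110 = 142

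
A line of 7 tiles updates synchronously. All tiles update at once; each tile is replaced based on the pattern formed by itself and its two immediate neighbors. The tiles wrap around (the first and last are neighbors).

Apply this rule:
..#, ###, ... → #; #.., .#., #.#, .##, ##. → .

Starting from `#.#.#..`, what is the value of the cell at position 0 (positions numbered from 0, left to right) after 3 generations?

generation 1: ......#
generation 2: .#####.
generation 3: #.###..
position 0 holds #

#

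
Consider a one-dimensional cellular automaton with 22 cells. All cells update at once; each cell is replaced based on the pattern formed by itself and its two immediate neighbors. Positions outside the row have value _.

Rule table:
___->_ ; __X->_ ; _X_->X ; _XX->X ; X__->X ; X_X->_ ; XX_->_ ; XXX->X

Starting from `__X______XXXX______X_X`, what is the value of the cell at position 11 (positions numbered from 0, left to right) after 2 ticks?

__XX_____XXX_X_____X_X
__X_X____XX__XX____X_X
position 11 holds _

_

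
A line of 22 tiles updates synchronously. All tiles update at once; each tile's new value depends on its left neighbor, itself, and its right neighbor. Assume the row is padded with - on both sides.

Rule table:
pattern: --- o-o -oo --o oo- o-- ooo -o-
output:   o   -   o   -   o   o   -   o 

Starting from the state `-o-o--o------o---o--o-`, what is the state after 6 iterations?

-o-oo-oooooo-ooo-oo-oo
-o-oo-o----o-o-o-oo-oo
-o-oo-oooo-o-o-o-oo-oo
-o-oo-o--o-o-o-o-oo-oo
-o-oo-oo-o-o-o-o-oo-oo
-o-oo-oo-o-o-o-o-oo-oo

-o-oo-oo-o-o-o-o-oo-oo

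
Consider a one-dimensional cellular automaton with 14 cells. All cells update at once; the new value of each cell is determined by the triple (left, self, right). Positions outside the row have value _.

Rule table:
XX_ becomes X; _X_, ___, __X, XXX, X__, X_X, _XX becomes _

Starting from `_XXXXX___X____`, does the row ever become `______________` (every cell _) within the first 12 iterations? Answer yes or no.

_____X________
______________
all cells are _ at iteration 2

yes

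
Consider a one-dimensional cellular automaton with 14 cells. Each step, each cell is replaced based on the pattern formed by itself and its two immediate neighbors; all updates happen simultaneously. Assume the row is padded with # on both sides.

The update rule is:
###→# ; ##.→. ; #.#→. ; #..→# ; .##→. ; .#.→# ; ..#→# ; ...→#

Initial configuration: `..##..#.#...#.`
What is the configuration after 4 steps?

#####.##..#..#

step 1: ##..###.#####.
step 2: #.##.#...###..
step 3: .....####.#.##
step 4: #####.##..#..#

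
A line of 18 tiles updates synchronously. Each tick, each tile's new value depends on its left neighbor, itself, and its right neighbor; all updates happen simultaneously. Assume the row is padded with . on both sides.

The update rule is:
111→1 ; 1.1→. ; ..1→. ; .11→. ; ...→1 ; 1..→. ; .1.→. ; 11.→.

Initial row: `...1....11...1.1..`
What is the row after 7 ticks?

11...11......111..

11...11....1.....1
...1....11...111..
11...11....1..1..1
...1....11........
11...11....1111111
...1....11..11111.
11...11......111..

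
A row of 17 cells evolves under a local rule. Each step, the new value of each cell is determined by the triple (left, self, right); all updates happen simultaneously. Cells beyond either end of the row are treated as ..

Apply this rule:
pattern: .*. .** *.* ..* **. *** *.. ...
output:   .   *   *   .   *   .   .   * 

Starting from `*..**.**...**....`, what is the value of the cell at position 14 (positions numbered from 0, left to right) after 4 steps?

*

step 1: ...*****.*.**.***
step 2: **.*...**.*****.*
step 3: ***..*.****...**.
step 4: *.*...**..*.*.**.
position 14 holds *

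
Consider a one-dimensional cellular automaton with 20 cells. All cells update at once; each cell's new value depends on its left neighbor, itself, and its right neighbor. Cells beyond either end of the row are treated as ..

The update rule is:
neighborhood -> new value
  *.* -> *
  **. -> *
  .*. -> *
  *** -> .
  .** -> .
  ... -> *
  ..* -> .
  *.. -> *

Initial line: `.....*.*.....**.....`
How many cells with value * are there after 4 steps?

7

step 1: ****.*******..******
step 2: ...**......**......*
step 3: **..******..******.*
step 4: .**......**......***
count of *: 7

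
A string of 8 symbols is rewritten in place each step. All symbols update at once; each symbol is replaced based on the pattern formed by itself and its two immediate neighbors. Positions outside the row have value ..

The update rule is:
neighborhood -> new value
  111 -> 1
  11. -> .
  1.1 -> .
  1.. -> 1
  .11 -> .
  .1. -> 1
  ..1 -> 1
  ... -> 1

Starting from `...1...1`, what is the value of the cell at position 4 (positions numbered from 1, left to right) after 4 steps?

1

11111111
.111111.
1.1111.1
1..11..1
position 4 holds 1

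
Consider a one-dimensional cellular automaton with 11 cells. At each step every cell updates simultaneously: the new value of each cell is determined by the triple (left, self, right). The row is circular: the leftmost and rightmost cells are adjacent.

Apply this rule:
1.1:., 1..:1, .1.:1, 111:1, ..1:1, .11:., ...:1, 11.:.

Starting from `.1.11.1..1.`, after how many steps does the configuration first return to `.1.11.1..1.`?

step 1: 11....11111
step 2: 1.1111.1111
step 3: ...11...111
step 4: 111..111.1.
step 5: .1.11.1..1.

5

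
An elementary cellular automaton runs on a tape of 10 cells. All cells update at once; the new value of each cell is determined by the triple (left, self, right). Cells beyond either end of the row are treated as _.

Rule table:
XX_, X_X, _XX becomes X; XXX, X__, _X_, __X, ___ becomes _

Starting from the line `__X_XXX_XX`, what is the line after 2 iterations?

___XX_XXXX
___XXXX__X

___XXXX__X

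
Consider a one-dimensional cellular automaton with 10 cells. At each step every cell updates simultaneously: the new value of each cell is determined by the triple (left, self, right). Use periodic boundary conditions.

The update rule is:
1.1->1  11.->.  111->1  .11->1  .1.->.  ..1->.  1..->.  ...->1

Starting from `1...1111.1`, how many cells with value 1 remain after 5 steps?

..1.111.11
...111.11.
11.11.11..
1.11.11...
.11.11..1.
count of 1: 5

5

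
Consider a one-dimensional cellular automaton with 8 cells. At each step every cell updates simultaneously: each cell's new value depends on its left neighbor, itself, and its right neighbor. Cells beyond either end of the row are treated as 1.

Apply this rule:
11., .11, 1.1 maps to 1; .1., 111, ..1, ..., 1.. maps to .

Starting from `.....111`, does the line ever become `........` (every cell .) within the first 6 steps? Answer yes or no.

.....1..
........
all cells are . at step 2

yes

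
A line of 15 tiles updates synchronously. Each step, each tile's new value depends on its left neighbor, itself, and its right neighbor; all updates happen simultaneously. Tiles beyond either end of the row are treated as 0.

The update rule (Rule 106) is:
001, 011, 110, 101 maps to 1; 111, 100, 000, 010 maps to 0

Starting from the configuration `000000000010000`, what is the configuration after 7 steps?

000100000000000

step 1: 000000000100000
step 2: 000000001000000
step 3: 000000010000000
step 4: 000000100000000
step 5: 000001000000000
step 6: 000010000000000
step 7: 000100000000000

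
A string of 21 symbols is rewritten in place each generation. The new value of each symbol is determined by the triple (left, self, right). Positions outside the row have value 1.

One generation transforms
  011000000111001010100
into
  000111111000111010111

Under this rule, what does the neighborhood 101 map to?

0

At position 0 the neighborhood is 101; the next row has 0 there.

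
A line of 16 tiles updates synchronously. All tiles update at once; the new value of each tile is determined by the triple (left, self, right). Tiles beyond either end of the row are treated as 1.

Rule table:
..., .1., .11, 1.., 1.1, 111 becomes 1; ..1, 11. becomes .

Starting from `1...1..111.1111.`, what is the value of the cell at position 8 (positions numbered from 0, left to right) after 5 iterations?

iteration 1: .11.11.11.1111.1
iteration 2: 11.11.11.1111.11
iteration 3: 1.11.11.1111.111
iteration 4: .11.11.1111.1111
iteration 5: 11.11.1111.11111
position 8 holds 1

1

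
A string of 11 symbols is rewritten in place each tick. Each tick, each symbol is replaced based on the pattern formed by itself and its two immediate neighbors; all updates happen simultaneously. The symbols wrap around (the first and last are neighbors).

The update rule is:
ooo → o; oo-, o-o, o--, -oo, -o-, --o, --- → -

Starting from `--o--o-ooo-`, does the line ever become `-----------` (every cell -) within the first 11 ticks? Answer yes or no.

tick 1: --------o--
tick 2: -----------
all cells are - at tick 2

yes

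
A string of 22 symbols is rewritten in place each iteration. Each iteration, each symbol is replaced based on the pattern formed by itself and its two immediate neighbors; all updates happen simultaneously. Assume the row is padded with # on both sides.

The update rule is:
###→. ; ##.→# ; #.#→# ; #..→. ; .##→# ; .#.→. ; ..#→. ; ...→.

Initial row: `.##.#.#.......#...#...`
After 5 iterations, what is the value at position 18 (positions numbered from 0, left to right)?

####.#................
...##.................
...##.................  (fixed point — unchanged through iteration 5)
position 18 holds .

.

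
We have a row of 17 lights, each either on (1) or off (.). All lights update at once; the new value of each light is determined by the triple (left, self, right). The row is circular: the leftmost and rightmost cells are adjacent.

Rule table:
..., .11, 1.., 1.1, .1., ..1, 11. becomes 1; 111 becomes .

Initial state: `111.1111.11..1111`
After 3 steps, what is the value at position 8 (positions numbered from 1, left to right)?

..111..1111111...
111.1111.....1111
..111..1111111...
position 8 holds 1

1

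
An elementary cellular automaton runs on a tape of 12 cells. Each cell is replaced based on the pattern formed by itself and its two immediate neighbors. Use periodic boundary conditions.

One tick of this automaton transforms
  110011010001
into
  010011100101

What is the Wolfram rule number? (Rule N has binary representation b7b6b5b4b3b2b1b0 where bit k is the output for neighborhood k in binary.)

105

position 0: 111 → 0  (bit 7 = 0)
position 1: 110 → 1  (bit 6 = 1)
position 6: 101 → 1  (bit 5 = 1)
position 2: 100 → 0  (bit 4 = 0)
position 4: 011 → 1  (bit 3 = 1)
position 7: 010 → 0  (bit 2 = 0)
position 3: 001 → 0  (bit 1 = 0)
position 9: 000 → 1  (bit 0 = 1)
bits b7..b0 = 01101001 = 105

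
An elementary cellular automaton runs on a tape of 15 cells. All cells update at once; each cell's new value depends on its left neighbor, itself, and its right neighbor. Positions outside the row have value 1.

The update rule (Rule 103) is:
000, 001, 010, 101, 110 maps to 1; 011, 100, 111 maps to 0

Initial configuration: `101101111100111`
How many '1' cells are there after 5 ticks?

9

tick 1: 110110000101000
tick 2: 011010111111011
tick 3: 101111000001100
tick 4: 110001011110101
tick 5: 010111100011110
count of 1: 9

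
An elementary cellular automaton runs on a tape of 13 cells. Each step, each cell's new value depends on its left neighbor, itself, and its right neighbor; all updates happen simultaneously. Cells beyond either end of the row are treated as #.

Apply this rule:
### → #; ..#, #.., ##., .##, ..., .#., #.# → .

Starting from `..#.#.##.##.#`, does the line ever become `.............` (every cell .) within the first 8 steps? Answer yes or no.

.............
all cells are . at step 1

yes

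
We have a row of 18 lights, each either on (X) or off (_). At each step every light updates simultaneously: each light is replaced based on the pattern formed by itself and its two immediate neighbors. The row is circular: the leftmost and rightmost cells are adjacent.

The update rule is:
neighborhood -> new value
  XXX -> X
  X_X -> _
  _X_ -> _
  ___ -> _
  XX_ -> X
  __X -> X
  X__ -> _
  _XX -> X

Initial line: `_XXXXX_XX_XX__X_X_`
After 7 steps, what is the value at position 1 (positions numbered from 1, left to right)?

step 1: XXXXXX_XX_XX_X____
step 2: XXXXXX_XX_XX_____X
step 3: XXXXXX_XX_XX____XX
step 4: XXXXXX_XX_XX___XXX
step 5: XXXXXX_XX_XX__XXXX
step 6: XXXXXX_XX_XX_XXXXX
step 7: XXXXXX_XX_XX_XXXXX
position 1 holds X

X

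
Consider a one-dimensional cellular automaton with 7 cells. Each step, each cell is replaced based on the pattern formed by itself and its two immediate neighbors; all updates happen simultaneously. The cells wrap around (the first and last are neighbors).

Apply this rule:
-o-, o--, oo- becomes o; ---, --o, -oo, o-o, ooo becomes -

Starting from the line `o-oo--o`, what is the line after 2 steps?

step 1: o--oo--
step 2: oo--oo-

oo--oo-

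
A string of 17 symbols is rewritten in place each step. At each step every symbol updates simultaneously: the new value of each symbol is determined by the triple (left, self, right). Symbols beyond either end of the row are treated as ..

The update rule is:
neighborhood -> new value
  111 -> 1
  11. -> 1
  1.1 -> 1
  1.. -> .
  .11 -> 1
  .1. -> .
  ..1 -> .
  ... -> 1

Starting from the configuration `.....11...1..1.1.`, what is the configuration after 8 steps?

1111.11.1.....1..
11111111..111...1
11111111..111.1..
11111111..1111..1
11111111..1111...
11111111..1111.11
11111111..1111111
11111111..1111111

11111111..1111111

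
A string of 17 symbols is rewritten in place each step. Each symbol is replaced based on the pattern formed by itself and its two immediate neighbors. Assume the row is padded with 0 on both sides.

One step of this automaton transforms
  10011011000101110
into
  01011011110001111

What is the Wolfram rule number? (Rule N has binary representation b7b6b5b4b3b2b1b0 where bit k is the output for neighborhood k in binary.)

position 14: 111 → 1  (bit 7 = 1)
position 4: 110 → 1  (bit 6 = 1)
position 5: 101 → 0  (bit 5 = 0)
position 1: 100 → 1  (bit 4 = 1)
position 3: 011 → 1  (bit 3 = 1)
position 0: 010 → 0  (bit 2 = 0)
position 2: 001 → 0  (bit 1 = 0)
position 9: 000 → 1  (bit 0 = 1)
bits b7..b0 = 11011001 = 217

217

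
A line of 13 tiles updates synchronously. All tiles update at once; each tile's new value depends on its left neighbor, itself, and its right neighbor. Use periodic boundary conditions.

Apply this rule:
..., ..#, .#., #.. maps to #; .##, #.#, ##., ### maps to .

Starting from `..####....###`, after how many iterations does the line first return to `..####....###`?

iteration 1: ##....####...
iteration 2: ..####....###

2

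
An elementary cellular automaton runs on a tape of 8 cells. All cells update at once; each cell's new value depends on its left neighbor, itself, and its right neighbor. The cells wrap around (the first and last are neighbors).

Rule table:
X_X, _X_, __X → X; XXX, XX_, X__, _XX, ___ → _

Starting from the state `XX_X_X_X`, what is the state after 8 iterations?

__XXXXX_
_X______
XX______
_______X
______XX
_____X__
____XX__
___X____

___X____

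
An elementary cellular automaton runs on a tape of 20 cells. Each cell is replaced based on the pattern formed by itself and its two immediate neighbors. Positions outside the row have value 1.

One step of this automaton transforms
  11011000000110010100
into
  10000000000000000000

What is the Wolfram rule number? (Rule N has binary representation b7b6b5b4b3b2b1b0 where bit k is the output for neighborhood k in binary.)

position 0: 111 → 1  (bit 7 = 1)
position 1: 110 → 0  (bit 6 = 0)
position 2: 101 → 0  (bit 5 = 0)
position 5: 100 → 0  (bit 4 = 0)
position 3: 011 → 0  (bit 3 = 0)
position 15: 010 → 0  (bit 2 = 0)
position 10: 001 → 0  (bit 1 = 0)
position 6: 000 → 0  (bit 0 = 0)
bits b7..b0 = 10000000 = 128

128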